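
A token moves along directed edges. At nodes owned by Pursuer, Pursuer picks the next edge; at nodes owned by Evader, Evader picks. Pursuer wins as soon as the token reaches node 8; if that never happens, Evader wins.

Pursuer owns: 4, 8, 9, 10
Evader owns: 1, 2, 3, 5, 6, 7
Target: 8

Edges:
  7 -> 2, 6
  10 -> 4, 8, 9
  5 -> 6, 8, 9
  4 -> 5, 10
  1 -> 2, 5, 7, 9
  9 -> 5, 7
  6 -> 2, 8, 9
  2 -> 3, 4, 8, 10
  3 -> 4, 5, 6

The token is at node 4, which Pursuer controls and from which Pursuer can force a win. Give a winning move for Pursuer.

A0 = {8}
A1: add {10} — 10 (Pursuer) has 10→8.
A2: add {4} — 4 (Pursuer) has 4→10.
A3 = A2; e.g. 1 (Evader) can still go to 2. Fixed point.
From 4, successor 10 is in the attractor (rank 1); the other successor 5 is not.

10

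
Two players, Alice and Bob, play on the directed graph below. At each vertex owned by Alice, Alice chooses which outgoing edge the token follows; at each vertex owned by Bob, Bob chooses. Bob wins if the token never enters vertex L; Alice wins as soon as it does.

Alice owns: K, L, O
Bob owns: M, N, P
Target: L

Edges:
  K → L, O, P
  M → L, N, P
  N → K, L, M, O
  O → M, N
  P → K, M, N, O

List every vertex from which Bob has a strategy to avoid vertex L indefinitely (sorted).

A0 = {L}
A1: add {K} — K (Alice) has K→L.
A2 = A1; e.g. M (Bob) can still go to N. Fixed point.
Alice's attractor = {K, L}; Bob avoids the target exactly from the complement.

M, N, O, P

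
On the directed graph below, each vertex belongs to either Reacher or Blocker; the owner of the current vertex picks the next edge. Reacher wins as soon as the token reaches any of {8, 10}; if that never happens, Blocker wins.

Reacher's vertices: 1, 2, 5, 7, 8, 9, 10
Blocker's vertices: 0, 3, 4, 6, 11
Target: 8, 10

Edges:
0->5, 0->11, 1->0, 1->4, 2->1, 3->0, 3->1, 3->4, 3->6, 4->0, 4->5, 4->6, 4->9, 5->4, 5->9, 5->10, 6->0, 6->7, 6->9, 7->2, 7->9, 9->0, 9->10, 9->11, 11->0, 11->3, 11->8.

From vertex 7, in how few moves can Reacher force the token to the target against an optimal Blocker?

2

A0 = {8, 10}
A1: add {5, 9} — 5 (Reacher) has 5→10; 9 (Reacher) has 9→10.
A2: add {7} — 7 (Reacher) has 7→9.
A3 = A2; e.g. 0 (Blocker) can still go to 11. Fixed point.
7 enters the attractor at level 2, so Reacher can force the target in 2 moves from there.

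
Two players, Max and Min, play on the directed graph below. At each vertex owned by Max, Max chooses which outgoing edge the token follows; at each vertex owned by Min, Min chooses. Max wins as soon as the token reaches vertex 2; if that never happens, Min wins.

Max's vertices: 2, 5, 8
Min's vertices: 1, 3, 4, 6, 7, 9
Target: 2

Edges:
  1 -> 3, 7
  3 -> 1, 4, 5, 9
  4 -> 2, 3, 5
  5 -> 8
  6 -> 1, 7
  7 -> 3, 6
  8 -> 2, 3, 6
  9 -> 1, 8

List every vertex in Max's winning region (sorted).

A0 = {2}
A1: add {8} — 8 (Max) has 8→2.
A2: add {5} — 5 (Max) has 5→8.
A3 = A2; e.g. 1 (Min) can still go to 3. Fixed point.
Max's winning region = {2, 5, 8}.

2, 5, 8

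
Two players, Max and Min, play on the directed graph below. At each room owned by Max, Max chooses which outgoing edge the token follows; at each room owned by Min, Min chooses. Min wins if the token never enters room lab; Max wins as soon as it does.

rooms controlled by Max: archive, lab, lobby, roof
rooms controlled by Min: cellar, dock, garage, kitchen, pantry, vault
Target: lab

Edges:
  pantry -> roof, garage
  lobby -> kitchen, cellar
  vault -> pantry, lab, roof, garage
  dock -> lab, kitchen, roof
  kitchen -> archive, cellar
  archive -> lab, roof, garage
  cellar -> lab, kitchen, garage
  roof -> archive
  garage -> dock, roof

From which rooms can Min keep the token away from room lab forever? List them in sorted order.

cellar, dock, garage, kitchen, lobby, pantry, vault

A0 = {lab}
A1: add {archive} — archive (Max) has archive→lab.
A2: add {roof} — roof (Max) has roof→archive.
A3 = A2; e.g. pantry (Min) can still go to garage. Fixed point.
Max's attractor = {archive, lab, roof}; Min avoids the target exactly from the complement.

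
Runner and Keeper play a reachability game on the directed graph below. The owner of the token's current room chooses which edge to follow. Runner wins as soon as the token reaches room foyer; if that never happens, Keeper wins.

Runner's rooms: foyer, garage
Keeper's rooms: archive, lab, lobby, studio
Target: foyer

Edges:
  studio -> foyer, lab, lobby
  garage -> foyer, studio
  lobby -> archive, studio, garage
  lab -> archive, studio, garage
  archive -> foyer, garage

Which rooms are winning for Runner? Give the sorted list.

A0 = {foyer}
A1: add {garage} — garage (Runner) has garage→foyer.
A2: add {archive} — archive (Keeper): all of {foyer, garage} already in.
A3 = A2; e.g. lab (Keeper) can still go to studio. Fixed point.
Runner's winning region = {archive, foyer, garage}.

archive, foyer, garage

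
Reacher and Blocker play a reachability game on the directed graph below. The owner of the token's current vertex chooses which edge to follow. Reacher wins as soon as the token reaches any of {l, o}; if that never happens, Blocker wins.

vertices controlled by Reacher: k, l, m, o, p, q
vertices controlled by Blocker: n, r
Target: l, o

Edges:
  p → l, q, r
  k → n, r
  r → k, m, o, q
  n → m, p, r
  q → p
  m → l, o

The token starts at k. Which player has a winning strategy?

Blocker

A0 = {l, o}
A1: add {m, p} — m (Reacher) has m→l; p (Reacher) has p→l.
A2: add {q} — q (Reacher) has q→p.
A3 = A2; e.g. k (Reacher) has no edge into A2. Fixed point.
k never enters the attractor, so Blocker can avoid the target forever.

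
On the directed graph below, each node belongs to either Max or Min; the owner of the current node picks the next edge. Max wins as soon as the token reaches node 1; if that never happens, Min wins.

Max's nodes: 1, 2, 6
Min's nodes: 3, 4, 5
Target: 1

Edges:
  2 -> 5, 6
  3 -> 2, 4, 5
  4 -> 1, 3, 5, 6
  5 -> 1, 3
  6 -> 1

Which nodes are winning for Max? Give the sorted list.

1, 2, 6

A0 = {1}
A1: add {6} — 6 (Max) has 6→1.
A2: add {2} — 2 (Max) has 2→6.
A3 = A2; e.g. 3 (Min) can still go to 4. Fixed point.
Max's winning region = {1, 2, 6}.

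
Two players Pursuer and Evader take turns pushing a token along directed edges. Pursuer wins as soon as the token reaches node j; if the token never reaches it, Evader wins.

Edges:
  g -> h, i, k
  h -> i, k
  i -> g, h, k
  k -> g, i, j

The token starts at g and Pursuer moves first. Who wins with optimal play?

Track states (vertex, player-to-move).
A0 = {(j,Pursuer), (j,Evader)}
A1: add {(k,Pursuer)}.
A2 = A1; e.g. (g,Pursuer) stays out. (g,Pursuer) never enters ⇒ Evader avoids the target.

Evader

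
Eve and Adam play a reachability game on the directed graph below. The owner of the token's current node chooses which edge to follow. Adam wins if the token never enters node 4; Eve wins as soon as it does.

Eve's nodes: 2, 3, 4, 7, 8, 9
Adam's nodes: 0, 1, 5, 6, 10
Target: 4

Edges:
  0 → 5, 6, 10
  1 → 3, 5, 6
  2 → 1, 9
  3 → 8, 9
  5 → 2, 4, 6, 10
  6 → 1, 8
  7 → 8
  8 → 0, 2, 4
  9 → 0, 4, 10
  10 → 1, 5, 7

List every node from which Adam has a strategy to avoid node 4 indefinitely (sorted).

0, 1, 5, 6, 10

A0 = {4}
A1: add {8, 9} — 8 (Eve) has 8→4; 9 (Eve) has 9→4.
A2: add {2, 3, 7} — 2 (Eve) has 2→9; 3 (Eve) has 3→8; 7 (Eve) has 7→8.
A3 = A2; e.g. 0 (Adam) can still go to 5. Fixed point.
Eve's attractor = {2, 3, 4, 7, 8, 9}; Adam avoids the target exactly from the complement.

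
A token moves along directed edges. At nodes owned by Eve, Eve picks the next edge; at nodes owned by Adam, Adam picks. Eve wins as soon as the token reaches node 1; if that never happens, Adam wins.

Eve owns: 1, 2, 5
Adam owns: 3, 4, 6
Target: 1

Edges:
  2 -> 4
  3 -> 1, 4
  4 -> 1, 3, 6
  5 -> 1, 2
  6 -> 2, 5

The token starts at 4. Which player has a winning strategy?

Adam

A0 = {1}
A1: add {5} — 5 (Eve) has 5→1.
A2 = A1; e.g. 2 (Eve) has no edge into A1. Fixed point.
4 never enters the attractor, so Adam can avoid the target forever.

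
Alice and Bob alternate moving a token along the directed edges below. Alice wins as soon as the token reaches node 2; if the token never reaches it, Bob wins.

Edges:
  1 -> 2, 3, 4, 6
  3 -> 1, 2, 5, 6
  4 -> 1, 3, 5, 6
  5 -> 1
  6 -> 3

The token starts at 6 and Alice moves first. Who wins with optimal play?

Track states (vertex, player-to-move).
A0 = {(2,Alice), (2,Bob)}
A1: add {(1,Alice), (3,Alice)}.
A2: add {(5,Bob), (6,Bob)}.
A3: add {(4,Alice)}.
A4 = A3; e.g. (1,Bob) stays out. (6,Alice) never enters ⇒ Bob avoids the target.

Bob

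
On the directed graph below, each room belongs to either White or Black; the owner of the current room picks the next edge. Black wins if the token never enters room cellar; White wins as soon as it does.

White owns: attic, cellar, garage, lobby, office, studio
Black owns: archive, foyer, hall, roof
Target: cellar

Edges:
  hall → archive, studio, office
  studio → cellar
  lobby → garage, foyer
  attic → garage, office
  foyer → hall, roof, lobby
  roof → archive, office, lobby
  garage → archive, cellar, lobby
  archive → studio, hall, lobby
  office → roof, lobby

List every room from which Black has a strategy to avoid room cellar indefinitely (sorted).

archive, foyer, hall, roof

A0 = {cellar}
A1: add {garage, studio} — garage (White) has garage→cellar; studio (White) has studio→cellar.
A2: add {attic, lobby} — attic (White) has attic→garage; lobby (White) has lobby→garage.
A3: add {office} — office (White) has office→lobby.
A4 = A3; e.g. archive (Black) can still go to hall. Fixed point.
White's attractor = {attic, cellar, garage, lobby, office, studio}; Black avoids the target exactly from the complement.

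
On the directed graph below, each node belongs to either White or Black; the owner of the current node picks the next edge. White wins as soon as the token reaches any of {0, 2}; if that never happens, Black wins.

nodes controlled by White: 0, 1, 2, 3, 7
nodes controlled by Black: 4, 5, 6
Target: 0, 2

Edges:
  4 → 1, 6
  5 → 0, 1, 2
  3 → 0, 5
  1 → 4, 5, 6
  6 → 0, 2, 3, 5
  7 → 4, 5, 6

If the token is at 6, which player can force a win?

A0 = {0, 2}
A1: add {3} — 3 (White) has 3→0.
A2 = A1; e.g. 1 (White) has no edge into A1. Fixed point.
6 never enters the attractor, so Black can avoid the target forever.

Black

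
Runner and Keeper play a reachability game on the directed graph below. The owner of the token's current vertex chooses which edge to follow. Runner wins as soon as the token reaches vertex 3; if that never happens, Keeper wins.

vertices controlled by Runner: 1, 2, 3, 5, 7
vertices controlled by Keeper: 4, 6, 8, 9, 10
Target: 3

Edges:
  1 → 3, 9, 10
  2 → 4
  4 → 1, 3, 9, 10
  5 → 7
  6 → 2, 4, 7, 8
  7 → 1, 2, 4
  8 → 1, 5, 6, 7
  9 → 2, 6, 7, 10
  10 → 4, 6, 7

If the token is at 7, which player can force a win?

A0 = {3}
A1: add {1} — 1 (Runner) has 1→3.
A2: add {7} — 7 (Runner) has 7→1.
7 ∈ A2, so Runner can force the target.

Runner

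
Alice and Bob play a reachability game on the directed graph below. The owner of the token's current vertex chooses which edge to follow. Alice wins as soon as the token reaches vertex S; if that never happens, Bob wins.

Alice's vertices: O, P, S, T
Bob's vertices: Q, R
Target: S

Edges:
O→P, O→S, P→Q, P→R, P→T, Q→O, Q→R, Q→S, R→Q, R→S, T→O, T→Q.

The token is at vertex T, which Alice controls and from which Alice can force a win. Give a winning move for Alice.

O

A0 = {S}
A1: add {O} — O (Alice) has O→S.
A2: add {T} — T (Alice) has T→O.
A3: add {P} — P (Alice) has P→T.
A4 = A3; e.g. Q (Bob) can still go to R. Fixed point.
From T, successor O is in the attractor (rank 1); the other successor Q is not.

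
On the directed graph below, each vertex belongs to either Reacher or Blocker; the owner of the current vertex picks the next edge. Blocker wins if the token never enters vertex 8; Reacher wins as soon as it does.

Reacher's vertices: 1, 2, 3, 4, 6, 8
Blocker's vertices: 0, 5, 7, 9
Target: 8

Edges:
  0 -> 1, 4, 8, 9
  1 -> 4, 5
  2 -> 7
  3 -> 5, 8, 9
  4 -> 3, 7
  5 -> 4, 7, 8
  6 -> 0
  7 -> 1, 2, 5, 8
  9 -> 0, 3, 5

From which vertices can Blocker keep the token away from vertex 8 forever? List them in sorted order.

A0 = {8}
A1: add {3} — 3 (Reacher) has 3→8.
A2: add {4} — 4 (Reacher) has 4→3.
A3: add {1} — 1 (Reacher) has 1→4.
A4 = A3; e.g. 0 (Blocker) can still go to 9. Fixed point.
Reacher's attractor = {1, 3, 4, 8}; Blocker avoids the target exactly from the complement.

0, 2, 5, 6, 7, 9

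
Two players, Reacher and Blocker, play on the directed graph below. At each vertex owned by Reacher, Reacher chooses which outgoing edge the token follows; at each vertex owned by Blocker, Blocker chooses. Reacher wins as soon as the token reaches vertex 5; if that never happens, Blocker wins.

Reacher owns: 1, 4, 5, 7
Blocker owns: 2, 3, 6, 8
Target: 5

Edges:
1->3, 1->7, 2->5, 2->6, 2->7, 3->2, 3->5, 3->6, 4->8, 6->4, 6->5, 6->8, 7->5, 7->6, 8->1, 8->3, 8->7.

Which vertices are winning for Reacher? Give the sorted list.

1, 5, 7

A0 = {5}
A1: add {7} — 7 (Reacher) has 7→5.
A2: add {1} — 1 (Reacher) has 1→7.
A3 = A2; e.g. 2 (Blocker) can still go to 6. Fixed point.
Reacher's winning region = {1, 5, 7}.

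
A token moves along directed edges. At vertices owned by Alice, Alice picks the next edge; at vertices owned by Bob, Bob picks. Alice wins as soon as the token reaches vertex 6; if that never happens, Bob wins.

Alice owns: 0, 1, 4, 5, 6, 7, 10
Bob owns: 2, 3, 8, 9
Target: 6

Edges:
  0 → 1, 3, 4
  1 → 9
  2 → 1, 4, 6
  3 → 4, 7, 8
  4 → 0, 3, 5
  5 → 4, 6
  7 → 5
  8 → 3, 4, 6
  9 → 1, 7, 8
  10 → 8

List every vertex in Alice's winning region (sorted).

0, 4, 5, 6, 7

A0 = {6}
A1: add {5} — 5 (Alice) has 5→6.
A2: add {4, 7} — 4 (Alice) has 4→5; 7 (Alice) has 7→5.
A3: add {0} — 0 (Alice) has 0→4.
A4 = A3; e.g. 1 (Alice) has no edge into A3. Fixed point.
Alice's winning region = {0, 4, 5, 6, 7}.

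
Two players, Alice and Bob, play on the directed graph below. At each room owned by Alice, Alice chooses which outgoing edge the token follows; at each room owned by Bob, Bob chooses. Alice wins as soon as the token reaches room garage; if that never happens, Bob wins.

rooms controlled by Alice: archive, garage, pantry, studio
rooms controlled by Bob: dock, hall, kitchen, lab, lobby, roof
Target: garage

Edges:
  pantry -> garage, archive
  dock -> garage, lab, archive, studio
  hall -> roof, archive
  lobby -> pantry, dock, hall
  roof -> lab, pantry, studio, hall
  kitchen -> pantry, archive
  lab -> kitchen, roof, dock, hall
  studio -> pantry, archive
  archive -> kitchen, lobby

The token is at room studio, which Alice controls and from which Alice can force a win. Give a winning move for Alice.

pantry

A0 = {garage}
A1: add {pantry} — pantry (Alice) has pantry→garage.
A2: add {studio} — studio (Alice) has studio→pantry.
A3 = A2; e.g. lab (Bob) can still go to kitchen. Fixed point.
From studio, successor pantry is in the attractor (rank 1); the other successor archive is not.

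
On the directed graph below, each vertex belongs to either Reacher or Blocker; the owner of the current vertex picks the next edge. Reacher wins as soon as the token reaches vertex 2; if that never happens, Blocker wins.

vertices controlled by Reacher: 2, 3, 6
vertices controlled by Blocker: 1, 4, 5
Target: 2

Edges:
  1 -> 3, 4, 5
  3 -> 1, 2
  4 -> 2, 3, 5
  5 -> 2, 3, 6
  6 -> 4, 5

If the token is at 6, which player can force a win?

Blocker

A0 = {2}
A1: add {3} — 3 (Reacher) has 3→2.
A2 = A1; e.g. 1 (Blocker) can still go to 4. Fixed point.
6 never enters the attractor, so Blocker can avoid the target forever.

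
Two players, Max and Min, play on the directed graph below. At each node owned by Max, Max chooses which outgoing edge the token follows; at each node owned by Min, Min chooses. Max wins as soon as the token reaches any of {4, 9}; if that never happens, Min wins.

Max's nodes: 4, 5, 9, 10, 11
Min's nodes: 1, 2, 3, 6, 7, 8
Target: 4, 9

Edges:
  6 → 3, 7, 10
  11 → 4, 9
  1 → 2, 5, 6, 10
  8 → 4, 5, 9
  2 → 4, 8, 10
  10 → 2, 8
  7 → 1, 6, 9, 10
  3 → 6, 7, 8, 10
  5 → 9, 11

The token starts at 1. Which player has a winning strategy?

Min

A0 = {4, 9}
A1: add {5, 11} — 5 (Max) has 5→9; 11 (Max) has 11→4.
A2: add {8} — 8 (Min): all of {4, 5, 9} already in.
A3: add {10} — 10 (Max) has 10→8.
A4: add {2} — 2 (Min): all of {4, 8, 10} already in.
A5 = A4; e.g. 1 (Min) can still go to 6. Fixed point.
1 never enters the attractor, so Min can avoid the target forever.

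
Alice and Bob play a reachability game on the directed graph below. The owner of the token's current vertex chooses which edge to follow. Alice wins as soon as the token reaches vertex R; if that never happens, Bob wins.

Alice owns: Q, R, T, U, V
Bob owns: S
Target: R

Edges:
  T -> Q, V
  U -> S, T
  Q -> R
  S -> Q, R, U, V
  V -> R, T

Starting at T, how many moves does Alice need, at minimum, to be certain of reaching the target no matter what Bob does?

2

A0 = {R}
A1: add {Q, V} — Q (Alice) has Q→R; V (Alice) has V→R.
A2: add {T} — T (Alice) has T→Q.
T enters the attractor at level 2, so Alice can force the target in 2 moves from there.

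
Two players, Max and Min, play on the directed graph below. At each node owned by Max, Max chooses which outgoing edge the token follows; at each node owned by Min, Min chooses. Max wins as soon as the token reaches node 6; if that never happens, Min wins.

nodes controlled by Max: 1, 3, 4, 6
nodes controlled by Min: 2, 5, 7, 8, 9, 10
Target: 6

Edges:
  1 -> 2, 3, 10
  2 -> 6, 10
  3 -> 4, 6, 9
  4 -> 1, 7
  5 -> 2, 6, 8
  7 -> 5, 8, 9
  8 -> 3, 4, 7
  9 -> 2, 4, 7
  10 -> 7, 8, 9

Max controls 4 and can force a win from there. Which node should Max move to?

1

A0 = {6}
A1: add {3} — 3 (Max) has 3→6.
A2: add {1} — 1 (Max) has 1→3.
A3: add {4} — 4 (Max) has 4→1.
A4 = A3; e.g. 2 (Min) can still go to 10. Fixed point.
From 4, successor 1 is in the attractor (rank 2); the other successor 7 is not.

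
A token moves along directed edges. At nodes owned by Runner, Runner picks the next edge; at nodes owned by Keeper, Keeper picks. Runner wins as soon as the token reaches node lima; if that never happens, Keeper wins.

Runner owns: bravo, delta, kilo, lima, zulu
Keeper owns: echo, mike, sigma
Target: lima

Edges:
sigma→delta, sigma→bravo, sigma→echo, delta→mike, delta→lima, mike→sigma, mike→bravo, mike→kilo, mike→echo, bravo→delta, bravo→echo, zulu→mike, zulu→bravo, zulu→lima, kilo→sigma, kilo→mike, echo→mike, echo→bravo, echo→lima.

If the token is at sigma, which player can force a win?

A0 = {lima}
A1: add {delta, zulu} — delta (Runner) has delta→lima; zulu (Runner) has zulu→lima.
A2: add {bravo} — bravo (Runner) has bravo→delta.
A3 = A2; e.g. sigma (Keeper) can still go to echo. Fixed point.
sigma never enters the attractor, so Keeper can avoid the target forever.

Keeper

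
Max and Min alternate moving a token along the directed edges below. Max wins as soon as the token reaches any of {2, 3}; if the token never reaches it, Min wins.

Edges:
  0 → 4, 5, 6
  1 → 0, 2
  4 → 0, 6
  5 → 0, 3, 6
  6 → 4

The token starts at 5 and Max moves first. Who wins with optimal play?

Track states (vertex, player-to-move).
A0 = {(2,Max), (2,Min), (3,Max), (3,Min)}
A1: add {(1,Max), (5,Max)}.
(5,Max) ∈ A1 ⇒ Max forces the target.

Max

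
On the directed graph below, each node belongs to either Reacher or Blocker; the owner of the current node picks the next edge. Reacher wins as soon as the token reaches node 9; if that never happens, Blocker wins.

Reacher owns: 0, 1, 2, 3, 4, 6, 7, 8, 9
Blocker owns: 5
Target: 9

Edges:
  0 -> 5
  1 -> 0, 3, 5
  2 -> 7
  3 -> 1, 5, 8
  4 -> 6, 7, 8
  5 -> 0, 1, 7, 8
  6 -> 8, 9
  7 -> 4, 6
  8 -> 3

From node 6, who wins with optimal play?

A0 = {9}
A1: add {6} — 6 (Reacher) has 6→9.
6 ∈ A1, so Reacher can force the target.

Reacher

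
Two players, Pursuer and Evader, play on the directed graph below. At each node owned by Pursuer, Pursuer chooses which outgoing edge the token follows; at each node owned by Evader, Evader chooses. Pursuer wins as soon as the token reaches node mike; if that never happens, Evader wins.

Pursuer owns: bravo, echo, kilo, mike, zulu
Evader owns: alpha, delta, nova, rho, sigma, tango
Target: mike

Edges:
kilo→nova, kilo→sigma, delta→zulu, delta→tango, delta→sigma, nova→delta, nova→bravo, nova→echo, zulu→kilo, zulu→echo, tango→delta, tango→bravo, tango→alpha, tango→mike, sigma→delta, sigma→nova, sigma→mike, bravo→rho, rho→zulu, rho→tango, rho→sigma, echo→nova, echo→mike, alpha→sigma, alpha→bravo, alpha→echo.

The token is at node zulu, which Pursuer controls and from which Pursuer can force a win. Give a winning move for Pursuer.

A0 = {mike}
A1: add {echo} — echo (Pursuer) has echo→mike.
A2: add {zulu} — zulu (Pursuer) has zulu→echo.
A3 = A2; e.g. kilo (Pursuer) has no edge into A2. Fixed point.
From zulu, successor echo is in the attractor (rank 1); the other successor kilo is not.

echo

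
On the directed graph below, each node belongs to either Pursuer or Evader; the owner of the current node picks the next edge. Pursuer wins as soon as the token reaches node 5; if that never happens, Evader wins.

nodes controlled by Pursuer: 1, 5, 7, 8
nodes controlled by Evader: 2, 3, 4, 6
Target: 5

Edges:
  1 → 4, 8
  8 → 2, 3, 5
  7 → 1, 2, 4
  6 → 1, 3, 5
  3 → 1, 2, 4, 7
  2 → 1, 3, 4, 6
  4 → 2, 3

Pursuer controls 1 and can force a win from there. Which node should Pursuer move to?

8

A0 = {5}
A1: add {8} — 8 (Pursuer) has 8→5.
A2: add {1} — 1 (Pursuer) has 1→8.
A3: add {7} — 7 (Pursuer) has 7→1.
A4 = A3; e.g. 2 (Evader) can still go to 3. Fixed point.
From 1, successor 8 is in the attractor (rank 1); the other successor 4 is not.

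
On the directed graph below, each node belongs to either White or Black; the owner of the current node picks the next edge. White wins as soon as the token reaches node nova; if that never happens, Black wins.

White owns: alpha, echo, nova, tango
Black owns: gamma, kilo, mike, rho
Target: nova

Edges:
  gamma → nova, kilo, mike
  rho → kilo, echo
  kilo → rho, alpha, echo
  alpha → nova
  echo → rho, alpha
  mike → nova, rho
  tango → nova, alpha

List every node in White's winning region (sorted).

alpha, echo, nova, tango

A0 = {nova}
A1: add {alpha, tango} — alpha (White) has alpha→nova; tango (White) has tango→nova.
A2: add {echo} — echo (White) has echo→alpha.
A3 = A2; e.g. gamma (Black) can still go to kilo. Fixed point.
White's winning region = {alpha, echo, nova, tango}.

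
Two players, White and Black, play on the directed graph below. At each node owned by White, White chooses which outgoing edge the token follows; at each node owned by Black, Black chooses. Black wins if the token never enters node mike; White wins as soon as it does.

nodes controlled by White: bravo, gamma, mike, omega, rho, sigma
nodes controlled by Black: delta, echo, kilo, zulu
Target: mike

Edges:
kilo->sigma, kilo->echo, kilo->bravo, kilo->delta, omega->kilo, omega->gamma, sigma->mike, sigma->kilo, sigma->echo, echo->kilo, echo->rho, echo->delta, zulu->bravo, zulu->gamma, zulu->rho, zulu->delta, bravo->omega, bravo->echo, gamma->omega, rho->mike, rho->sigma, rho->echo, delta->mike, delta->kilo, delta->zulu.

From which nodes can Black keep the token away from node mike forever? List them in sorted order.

bravo, delta, echo, gamma, kilo, omega, zulu

A0 = {mike}
A1: add {rho, sigma} — sigma (White) has sigma→mike; rho (White) has rho→mike.
A2 = A1; e.g. kilo (Black) can still go to echo. Fixed point.
White's attractor = {mike, rho, sigma}; Black avoids the target exactly from the complement.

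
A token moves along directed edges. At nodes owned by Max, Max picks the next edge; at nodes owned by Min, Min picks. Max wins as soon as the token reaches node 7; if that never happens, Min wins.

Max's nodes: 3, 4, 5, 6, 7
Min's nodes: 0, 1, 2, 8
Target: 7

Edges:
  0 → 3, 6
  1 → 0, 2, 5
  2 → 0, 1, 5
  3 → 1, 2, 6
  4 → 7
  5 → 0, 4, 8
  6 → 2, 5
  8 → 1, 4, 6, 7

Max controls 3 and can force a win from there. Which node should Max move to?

A0 = {7}
A1: add {4} — 4 (Max) has 4→7.
A2: add {5} — 5 (Max) has 5→4.
A3: add {6} — 6 (Max) has 6→5.
A4: add {3} — 3 (Max) has 3→6.
A5: add {0} — 0 (Min): all of {3, 6} already in.
A6 = A5; e.g. 1 (Min) can still go to 2. Fixed point.
From 3, successor 6 is in the attractor (rank 3); the other successors 1, 2 are not.

6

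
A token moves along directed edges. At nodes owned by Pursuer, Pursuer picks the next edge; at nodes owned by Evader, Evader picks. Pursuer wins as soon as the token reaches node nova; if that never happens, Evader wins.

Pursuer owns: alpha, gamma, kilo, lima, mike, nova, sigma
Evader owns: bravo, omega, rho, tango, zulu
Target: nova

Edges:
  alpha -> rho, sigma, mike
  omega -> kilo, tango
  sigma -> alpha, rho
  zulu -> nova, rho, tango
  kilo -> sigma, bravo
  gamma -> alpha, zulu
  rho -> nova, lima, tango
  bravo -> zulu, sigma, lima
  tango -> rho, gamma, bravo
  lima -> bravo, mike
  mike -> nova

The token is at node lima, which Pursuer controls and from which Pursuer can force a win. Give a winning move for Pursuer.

mike

A0 = {nova}
A1: add {mike} — mike (Pursuer) has mike→nova.
A2: add {alpha, lima} — alpha (Pursuer) has alpha→mike; lima (Pursuer) has lima→mike.
A3: add {gamma, sigma} — gamma (Pursuer) has gamma→alpha; sigma (Pursuer) has sigma→alpha.
A4: add {kilo} — kilo (Pursuer) has kilo→sigma.
A5 = A4; e.g. rho (Evader) can still go to tango. Fixed point.
From lima, successor mike is in the attractor (rank 1); the other successor bravo is not.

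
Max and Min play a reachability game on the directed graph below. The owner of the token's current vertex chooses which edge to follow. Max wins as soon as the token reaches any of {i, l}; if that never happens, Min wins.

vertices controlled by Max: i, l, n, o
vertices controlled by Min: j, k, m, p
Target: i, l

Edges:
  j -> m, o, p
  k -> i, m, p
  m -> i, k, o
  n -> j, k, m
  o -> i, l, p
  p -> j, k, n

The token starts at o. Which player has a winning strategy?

A0 = {i, l}
A1: add {o} — o (Max) has o→i.
A2 = A1; e.g. j (Min) can still go to m. Fixed point.
o ∈ A1, so Max can force the target.

Max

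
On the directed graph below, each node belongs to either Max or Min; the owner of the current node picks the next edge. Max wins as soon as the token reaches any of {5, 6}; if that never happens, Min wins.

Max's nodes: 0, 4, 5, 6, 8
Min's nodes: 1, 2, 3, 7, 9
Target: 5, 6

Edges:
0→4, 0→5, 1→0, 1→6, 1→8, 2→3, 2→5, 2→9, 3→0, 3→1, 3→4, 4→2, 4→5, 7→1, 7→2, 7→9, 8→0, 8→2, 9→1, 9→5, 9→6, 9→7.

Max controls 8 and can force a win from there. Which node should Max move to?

A0 = {5, 6}
A1: add {0, 4} — 0 (Max) has 0→5; 4 (Max) has 4→5.
A2: add {8} — 8 (Max) has 8→0.
A3: add {1} — 1 (Min): all of {0, 6, 8} already in.
A4: add {3} — 3 (Min): all of {0, 1, 4} already in.
A5 = A4; e.g. 2 (Min) can still go to 9. Fixed point.
From 8, successor 0 is in the attractor (rank 1); the other successor 2 is not.

0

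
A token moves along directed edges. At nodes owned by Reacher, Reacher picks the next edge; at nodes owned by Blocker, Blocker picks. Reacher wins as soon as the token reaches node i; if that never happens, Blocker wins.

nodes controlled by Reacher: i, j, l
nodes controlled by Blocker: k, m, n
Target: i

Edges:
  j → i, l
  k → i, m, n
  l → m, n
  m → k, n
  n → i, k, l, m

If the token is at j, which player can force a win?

Reacher

A0 = {i}
A1: add {j} — j (Reacher) has j→i.
A2 = A1; e.g. k (Blocker) can still go to m. Fixed point.
j ∈ A1, so Reacher can force the target.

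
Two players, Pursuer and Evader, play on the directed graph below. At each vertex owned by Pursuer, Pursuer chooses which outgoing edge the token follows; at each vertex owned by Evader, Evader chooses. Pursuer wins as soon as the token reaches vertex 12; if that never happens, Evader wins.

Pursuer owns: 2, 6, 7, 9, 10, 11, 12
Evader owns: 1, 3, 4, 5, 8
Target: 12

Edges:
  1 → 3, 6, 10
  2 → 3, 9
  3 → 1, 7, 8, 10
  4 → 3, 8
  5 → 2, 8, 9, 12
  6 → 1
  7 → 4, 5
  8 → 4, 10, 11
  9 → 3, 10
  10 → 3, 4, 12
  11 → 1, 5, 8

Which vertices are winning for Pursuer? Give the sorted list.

A0 = {12}
A1: add {10} — 10 (Pursuer) has 10→12.
A2: add {9} — 9 (Pursuer) has 9→10.
A3: add {2} — 2 (Pursuer) has 2→9.
A4 = A3; e.g. 1 (Evader) can still go to 3. Fixed point.
Pursuer's winning region = {2, 9, 10, 12}.

2, 9, 10, 12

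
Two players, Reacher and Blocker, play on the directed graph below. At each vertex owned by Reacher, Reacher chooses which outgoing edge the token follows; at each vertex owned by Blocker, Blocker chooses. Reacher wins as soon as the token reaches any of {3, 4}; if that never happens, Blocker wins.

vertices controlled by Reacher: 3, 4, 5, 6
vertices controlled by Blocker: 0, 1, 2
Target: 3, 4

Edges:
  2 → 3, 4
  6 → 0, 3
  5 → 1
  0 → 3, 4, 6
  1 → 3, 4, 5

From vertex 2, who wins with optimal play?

A0 = {3, 4}
A1: add {2, 6} — 2 (Blocker): all of {3, 4} already in; 6 (Reacher) has 6→3.
2 ∈ A1, so Reacher can force the target.

Reacher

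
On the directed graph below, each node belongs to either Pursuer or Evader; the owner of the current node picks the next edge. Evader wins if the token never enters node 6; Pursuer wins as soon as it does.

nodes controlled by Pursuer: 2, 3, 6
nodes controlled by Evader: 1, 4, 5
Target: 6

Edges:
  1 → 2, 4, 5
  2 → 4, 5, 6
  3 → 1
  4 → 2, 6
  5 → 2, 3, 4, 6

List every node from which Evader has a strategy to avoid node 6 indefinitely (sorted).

1, 3, 5

A0 = {6}
A1: add {2} — 2 (Pursuer) has 2→6.
A2: add {4} — 4 (Evader): all of {2, 6} already in.
A3 = A2; e.g. 1 (Evader) can still go to 5. Fixed point.
Pursuer's attractor = {2, 4, 6}; Evader avoids the target exactly from the complement.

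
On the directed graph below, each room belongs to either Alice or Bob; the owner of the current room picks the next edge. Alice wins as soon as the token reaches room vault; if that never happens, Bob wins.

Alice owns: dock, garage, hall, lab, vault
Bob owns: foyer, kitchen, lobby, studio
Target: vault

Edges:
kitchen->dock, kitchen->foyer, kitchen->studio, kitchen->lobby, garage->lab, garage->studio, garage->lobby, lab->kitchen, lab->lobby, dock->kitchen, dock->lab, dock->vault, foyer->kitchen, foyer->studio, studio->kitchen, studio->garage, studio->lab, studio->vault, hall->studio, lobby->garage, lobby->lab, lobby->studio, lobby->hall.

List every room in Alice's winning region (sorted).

dock, vault

A0 = {vault}
A1: add {dock} — dock (Alice) has dock→vault.
A2 = A1; e.g. kitchen (Bob) can still go to foyer. Fixed point.
Alice's winning region = {dock, vault}.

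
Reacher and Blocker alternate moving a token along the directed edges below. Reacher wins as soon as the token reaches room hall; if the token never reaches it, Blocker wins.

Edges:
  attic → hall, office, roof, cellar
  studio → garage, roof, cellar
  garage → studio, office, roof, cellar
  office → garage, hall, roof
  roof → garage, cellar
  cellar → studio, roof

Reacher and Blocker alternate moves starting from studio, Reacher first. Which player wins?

Blocker

Track states (vertex, player-to-move).
A0 = {(hall,Reacher), (hall,Blocker)}
A1: add {(attic,Reacher), (office,Reacher)}.
A2 = A1; e.g. (attic,Blocker) stays out. (studio,Reacher) never enters ⇒ Blocker avoids the target.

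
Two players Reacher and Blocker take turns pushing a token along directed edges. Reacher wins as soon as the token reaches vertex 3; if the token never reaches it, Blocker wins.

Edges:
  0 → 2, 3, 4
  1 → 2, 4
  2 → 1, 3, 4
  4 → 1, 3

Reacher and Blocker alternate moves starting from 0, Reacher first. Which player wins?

Track states (vertex, player-to-move).
A0 = {(3,Reacher), (3,Blocker)}
A1: add {(0,Reacher), (2,Reacher), (4,Reacher)}.
(0,Reacher) ∈ A1 ⇒ Reacher forces the target.

Reacher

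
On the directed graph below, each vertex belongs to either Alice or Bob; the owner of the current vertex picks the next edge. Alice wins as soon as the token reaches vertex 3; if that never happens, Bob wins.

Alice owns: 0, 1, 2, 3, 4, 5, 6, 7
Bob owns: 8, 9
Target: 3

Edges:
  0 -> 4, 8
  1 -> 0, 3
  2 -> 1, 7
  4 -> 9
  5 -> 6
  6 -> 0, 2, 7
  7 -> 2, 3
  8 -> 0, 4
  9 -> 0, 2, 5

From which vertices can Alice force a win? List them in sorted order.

A0 = {3}
A1: add {1, 7} — 1 (Alice) has 1→3; 7 (Alice) has 7→3.
A2: add {2, 6} — 2 (Alice) has 2→1; 6 (Alice) has 6→7.
A3: add {5} — 5 (Alice) has 5→6.
A4 = A3; e.g. 0 (Alice) has no edge into A3. Fixed point.
Alice's winning region = {1, 2, 3, 5, 6, 7}.

1, 2, 3, 5, 6, 7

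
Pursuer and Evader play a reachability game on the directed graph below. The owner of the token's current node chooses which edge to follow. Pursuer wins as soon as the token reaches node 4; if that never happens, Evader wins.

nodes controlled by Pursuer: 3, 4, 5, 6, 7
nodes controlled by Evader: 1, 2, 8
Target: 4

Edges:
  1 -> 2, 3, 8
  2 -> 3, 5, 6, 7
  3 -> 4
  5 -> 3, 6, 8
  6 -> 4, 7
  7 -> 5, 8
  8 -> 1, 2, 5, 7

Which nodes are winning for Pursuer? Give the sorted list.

A0 = {4}
A1: add {3, 6} — 3 (Pursuer) has 3→4; 6 (Pursuer) has 6→4.
A2: add {5} — 5 (Pursuer) has 5→3.
A3: add {7} — 7 (Pursuer) has 7→5.
A4: add {2} — 2 (Evader): all of {3, 5, 6, 7} already in.
A5 = A4; e.g. 1 (Evader) can still go to 8. Fixed point.
Pursuer's winning region = {2, 3, 4, 5, 6, 7}.

2, 3, 4, 5, 6, 7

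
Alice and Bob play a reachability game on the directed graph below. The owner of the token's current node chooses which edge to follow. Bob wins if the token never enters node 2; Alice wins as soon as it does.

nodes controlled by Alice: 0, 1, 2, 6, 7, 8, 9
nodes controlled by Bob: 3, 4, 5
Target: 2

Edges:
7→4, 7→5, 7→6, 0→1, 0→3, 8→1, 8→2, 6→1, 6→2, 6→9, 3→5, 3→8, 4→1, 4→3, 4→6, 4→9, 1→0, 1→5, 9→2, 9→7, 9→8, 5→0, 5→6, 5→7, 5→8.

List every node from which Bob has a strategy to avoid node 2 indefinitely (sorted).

0, 1, 3, 4, 5

A0 = {2}
A1: add {6, 8, 9} — 6 (Alice) has 6→2; 8 (Alice) has 8→2; 9 (Alice) has 9→2.
A2: add {7} — 7 (Alice) has 7→6.
A3 = A2; e.g. 0 (Alice) has no edge into A2. Fixed point.
Alice's attractor = {2, 6, 7, 8, 9}; Bob avoids the target exactly from the complement.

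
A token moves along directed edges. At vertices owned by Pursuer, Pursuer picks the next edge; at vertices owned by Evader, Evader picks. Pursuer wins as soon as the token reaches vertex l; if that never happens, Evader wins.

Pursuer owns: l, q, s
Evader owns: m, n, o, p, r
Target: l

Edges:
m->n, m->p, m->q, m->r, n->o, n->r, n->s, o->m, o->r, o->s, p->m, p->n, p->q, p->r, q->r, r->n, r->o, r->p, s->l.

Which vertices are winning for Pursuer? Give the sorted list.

A0 = {l}
A1: add {s} — s (Pursuer) has s→l.
A2 = A1; e.g. m (Evader) can still go to n. Fixed point.
Pursuer's winning region = {l, s}.

l, s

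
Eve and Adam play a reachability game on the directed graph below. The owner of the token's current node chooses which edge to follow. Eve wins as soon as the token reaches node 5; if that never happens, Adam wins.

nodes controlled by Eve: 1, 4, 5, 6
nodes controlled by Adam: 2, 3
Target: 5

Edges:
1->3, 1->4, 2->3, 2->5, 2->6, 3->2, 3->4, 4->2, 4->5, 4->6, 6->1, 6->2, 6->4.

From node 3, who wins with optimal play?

Adam

A0 = {5}
A1: add {4} — 4 (Eve) has 4→5.
A2: add {1, 6} — 1 (Eve) has 1→4; 6 (Eve) has 6→4.
A3 = A2; e.g. 2 (Adam) can still go to 3. Fixed point.
3 never enters the attractor, so Adam can avoid the target forever.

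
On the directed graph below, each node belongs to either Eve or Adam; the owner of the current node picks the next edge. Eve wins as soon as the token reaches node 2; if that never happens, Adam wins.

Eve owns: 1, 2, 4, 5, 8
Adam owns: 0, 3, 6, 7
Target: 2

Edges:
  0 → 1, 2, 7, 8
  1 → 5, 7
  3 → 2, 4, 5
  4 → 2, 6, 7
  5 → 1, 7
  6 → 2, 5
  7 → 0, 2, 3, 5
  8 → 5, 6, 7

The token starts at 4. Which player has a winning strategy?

A0 = {2}
A1: add {4} — 4 (Eve) has 4→2.
A2 = A1; e.g. 0 (Adam) can still go to 1. Fixed point.
4 ∈ A1, so Eve can force the target.

Eve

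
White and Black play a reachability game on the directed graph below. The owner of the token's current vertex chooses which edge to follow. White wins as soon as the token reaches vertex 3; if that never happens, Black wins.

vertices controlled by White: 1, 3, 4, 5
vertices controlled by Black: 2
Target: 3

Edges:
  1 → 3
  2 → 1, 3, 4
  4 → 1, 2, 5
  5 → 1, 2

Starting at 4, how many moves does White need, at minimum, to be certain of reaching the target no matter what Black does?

A0 = {3}
A1: add {1} — 1 (White) has 1→3.
A2: add {4, 5} — 4 (White) has 4→1; 5 (White) has 5→1.
4 enters the attractor at level 2, so White can force the target in 2 moves from there.

2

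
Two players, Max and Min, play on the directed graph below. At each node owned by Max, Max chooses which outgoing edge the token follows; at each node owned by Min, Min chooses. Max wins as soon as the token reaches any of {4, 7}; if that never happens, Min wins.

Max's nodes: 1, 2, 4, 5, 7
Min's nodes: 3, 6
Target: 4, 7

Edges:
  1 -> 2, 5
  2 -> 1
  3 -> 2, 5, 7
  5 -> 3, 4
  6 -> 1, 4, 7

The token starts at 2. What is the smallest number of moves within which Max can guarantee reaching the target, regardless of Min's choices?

A0 = {4, 7}
A1: add {5} — 5 (Max) has 5→4.
A2: add {1} — 1 (Max) has 1→5.
A3: add {2, 6} — 2 (Max) has 2→1; 6 (Min): all of {1, 4, 7} already in.
2 enters the attractor at level 3, so Max can force the target in 3 moves from there.

3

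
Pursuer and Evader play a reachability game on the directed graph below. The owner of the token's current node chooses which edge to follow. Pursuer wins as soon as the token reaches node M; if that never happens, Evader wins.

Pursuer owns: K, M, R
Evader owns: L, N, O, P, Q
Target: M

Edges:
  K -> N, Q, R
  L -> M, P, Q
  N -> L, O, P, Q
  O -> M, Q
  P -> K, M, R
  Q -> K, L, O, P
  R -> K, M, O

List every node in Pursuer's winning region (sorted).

K, M, P, R

A0 = {M}
A1: add {R} — R (Pursuer) has R→M.
A2: add {K} — K (Pursuer) has K→R.
A3: add {P} — P (Evader): all of {K, M, R} already in.
A4 = A3; e.g. L (Evader) can still go to Q. Fixed point.
Pursuer's winning region = {K, M, P, R}.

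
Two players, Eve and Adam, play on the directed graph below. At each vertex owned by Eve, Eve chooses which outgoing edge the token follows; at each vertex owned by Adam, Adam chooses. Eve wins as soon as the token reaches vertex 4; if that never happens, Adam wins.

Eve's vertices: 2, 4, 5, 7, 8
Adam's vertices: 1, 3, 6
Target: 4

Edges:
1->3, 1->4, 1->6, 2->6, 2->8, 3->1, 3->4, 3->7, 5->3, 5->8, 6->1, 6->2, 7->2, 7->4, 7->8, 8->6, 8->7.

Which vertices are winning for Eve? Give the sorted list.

2, 4, 5, 7, 8

A0 = {4}
A1: add {7} — 7 (Eve) has 7→4.
A2: add {8} — 8 (Eve) has 8→7.
A3: add {2, 5} — 2 (Eve) has 2→8; 5 (Eve) has 5→8.
A4 = A3; e.g. 1 (Adam) can still go to 3. Fixed point.
Eve's winning region = {2, 4, 5, 7, 8}.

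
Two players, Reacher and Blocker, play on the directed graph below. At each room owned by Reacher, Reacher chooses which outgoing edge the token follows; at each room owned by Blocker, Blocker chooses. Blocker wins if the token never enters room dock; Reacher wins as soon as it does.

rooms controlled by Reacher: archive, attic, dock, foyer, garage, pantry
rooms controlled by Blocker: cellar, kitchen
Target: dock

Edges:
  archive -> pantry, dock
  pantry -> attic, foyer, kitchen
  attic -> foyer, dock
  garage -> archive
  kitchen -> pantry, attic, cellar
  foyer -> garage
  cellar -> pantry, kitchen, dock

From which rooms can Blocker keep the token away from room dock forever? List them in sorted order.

cellar, kitchen

A0 = {dock}
A1: add {archive, attic} — archive (Reacher) has archive→dock; attic (Reacher) has attic→dock.
A2: add {garage, pantry} — pantry (Reacher) has pantry→attic; garage (Reacher) has garage→archive.
A3: add {foyer} — foyer (Reacher) has foyer→garage.
A4 = A3; e.g. kitchen (Blocker) can still go to cellar. Fixed point.
Reacher's attractor = {archive, attic, dock, foyer, garage, pantry}; Blocker avoids the target exactly from the complement.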